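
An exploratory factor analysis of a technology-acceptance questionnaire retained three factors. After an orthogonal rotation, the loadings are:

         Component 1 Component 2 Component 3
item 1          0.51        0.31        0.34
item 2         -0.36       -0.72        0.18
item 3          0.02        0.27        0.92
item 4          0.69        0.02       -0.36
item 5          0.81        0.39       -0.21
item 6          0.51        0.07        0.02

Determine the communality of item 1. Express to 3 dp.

h² = 0.51² + 0.31² + 0.34² = 0.2601 + 0.0961 + 0.1156 = 0.4718

0.472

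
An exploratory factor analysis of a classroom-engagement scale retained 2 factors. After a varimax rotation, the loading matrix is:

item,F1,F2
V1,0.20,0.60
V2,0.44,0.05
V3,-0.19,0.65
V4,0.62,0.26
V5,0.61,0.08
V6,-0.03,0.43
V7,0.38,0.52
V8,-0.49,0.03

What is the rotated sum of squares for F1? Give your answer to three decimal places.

SS loadings for F1 = 0.20² + 0.44² + (-0.19)² + 0.62² + 0.61² + (-0.03)² + 0.38² + (-0.49)² = 0.0400 + 0.1936 + 0.0361 + 0.3844 + 0.3721 + 0.0009 + 0.1444 + 0.2401 = 1.4116

1.412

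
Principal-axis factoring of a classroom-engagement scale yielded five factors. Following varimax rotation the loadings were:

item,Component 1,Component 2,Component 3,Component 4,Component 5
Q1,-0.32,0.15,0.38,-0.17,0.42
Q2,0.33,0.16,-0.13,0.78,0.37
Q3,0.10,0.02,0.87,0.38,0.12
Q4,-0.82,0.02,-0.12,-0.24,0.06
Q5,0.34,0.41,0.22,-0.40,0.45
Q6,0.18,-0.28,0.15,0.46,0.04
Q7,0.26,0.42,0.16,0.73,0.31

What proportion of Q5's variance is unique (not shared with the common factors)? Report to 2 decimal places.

0.31

h² = 0.34² + 0.41² + 0.22² + (-0.40)² + 0.45² = 0.1156 + 0.1681 + 0.0484 + 0.1600 + 0.2025 = 0.6946
Uniqueness u² = 1 − h² = 1 − 0.6946 = 0.3054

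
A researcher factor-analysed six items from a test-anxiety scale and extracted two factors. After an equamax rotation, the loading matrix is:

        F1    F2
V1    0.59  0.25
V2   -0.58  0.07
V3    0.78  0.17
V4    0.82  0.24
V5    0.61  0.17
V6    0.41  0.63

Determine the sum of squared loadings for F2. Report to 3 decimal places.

SS loadings for F2 = 0.25² + 0.07² + 0.17² + 0.24² + 0.17² + 0.63² = 0.0625 + 0.0049 + 0.0289 + 0.0576 + 0.0289 + 0.3969 = 0.5797

0.580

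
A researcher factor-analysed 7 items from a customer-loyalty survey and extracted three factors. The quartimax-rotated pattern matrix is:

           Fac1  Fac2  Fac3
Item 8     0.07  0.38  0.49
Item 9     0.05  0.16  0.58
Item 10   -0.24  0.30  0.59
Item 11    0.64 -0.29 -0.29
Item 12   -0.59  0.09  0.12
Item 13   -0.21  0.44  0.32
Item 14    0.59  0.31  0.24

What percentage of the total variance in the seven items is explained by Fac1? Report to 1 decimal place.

SS loadings for Fac1 = 0.07² + 0.05² + (-0.24)² + 0.64² + (-0.59)² + (-0.21)² + 0.59² = 1.2149
With 7 standardized items, total variance = 7. Proportion = 1.2149/7 = 0.1736 → 17.36%.

17.4%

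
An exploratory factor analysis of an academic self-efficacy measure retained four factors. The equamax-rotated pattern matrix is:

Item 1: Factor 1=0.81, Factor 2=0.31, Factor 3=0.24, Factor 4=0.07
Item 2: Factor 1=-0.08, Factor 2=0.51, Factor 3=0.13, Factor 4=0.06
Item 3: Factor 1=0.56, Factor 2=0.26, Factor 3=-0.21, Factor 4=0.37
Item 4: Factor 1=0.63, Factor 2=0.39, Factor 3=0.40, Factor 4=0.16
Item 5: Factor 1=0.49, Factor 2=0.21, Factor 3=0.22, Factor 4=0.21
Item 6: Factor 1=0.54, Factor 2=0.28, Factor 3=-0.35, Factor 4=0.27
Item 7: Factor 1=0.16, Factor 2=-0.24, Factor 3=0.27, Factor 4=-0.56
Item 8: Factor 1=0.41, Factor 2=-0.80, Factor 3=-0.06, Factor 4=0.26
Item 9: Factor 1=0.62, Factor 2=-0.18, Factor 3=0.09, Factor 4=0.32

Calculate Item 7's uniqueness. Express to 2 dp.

0.53

h² = 0.16² + (-0.24)² + 0.27² + (-0.56)² = 0.0256 + 0.0576 + 0.0729 + 0.3136 = 0.4697
Uniqueness u² = 1 − h² = 1 − 0.4697 = 0.5303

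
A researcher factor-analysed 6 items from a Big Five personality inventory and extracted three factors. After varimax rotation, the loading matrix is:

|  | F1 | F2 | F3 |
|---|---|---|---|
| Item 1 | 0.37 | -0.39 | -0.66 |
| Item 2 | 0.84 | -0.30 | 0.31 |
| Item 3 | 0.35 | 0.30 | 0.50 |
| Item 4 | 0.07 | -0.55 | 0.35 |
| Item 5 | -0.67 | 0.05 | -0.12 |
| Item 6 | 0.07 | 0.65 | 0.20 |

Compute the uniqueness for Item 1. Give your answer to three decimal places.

h² = 0.37² + (-0.39)² + (-0.66)² = 0.1369 + 0.1521 + 0.4356 = 0.7246
Uniqueness u² = 1 − h² = 1 − 0.7246 = 0.2754

0.275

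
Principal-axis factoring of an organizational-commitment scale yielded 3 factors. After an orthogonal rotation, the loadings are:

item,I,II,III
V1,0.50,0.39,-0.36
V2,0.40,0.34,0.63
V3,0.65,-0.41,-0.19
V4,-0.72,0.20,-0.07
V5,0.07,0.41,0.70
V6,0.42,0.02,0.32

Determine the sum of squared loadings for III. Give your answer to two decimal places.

SS loadings for III = (-0.36)² + 0.63² + (-0.19)² + (-0.07)² + 0.70² + 0.32² = 0.1296 + 0.3969 + 0.0361 + 0.0049 + 0.4900 + 0.1024 = 1.1599

1.16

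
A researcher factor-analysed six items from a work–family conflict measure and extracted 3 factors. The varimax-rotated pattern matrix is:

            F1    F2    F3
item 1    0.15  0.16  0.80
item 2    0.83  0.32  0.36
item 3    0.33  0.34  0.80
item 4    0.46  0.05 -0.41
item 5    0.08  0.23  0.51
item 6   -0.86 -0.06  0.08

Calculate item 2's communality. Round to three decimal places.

0.921

h² = 0.83² + 0.32² + 0.36² = 0.6889 + 0.1024 + 0.1296 = 0.9209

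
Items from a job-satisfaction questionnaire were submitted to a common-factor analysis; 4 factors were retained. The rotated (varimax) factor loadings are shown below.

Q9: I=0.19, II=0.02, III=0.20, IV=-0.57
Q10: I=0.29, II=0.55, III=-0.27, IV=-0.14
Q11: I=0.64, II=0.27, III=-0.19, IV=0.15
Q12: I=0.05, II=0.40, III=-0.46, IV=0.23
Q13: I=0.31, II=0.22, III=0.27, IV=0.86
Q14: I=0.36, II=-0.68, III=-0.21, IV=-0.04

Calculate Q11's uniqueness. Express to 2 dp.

h² = 0.64² + 0.27² + (-0.19)² + 0.15² = 0.4096 + 0.0729 + 0.0361 + 0.0225 = 0.5411
Uniqueness u² = 1 − h² = 1 − 0.5411 = 0.4589

0.46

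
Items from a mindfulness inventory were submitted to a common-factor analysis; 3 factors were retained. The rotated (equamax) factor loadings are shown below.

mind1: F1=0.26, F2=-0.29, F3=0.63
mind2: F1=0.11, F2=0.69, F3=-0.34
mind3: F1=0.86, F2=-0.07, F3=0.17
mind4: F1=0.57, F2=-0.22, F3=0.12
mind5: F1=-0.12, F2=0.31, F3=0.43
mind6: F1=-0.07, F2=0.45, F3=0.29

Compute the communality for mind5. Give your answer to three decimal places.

h² = (-0.12)² + 0.31² + 0.43² = 0.0144 + 0.0961 + 0.1849 = 0.2954

0.295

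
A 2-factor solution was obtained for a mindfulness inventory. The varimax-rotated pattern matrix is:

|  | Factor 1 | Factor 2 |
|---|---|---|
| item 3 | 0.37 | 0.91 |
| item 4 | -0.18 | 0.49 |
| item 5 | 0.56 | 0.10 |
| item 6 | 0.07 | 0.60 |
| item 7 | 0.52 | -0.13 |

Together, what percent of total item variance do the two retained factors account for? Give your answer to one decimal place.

Communalities: 0.9650, 0.2725, 0.3236, 0.3649, 0.2873; Σh² = 2.2133.
Total variance with 5 standardized items is 5, so the solution explains 2.2133/5 = 0.4427 = 44.27%.

44.3%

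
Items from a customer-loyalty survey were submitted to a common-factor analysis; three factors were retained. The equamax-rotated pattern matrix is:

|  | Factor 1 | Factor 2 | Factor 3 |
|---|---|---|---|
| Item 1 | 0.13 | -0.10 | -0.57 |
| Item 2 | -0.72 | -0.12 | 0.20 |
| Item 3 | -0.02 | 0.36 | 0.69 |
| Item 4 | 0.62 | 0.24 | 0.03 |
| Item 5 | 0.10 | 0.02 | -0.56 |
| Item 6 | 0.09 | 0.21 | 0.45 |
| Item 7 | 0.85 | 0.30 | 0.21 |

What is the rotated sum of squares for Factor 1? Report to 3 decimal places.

1.661

SS loadings for Factor 1 = 0.13² + (-0.72)² + (-0.02)² + 0.62² + 0.10² + 0.09² + 0.85² = 0.0169 + 0.5184 + 0.0004 + 0.3844 + 0.0100 + 0.0081 + 0.7225 = 1.6607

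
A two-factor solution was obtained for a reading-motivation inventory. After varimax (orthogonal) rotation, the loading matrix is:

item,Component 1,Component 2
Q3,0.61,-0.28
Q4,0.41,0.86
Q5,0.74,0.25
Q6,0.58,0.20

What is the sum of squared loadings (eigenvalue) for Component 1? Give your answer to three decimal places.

1.424

SS loadings for Component 1 = 0.61² + 0.41² + 0.74² + 0.58² = 0.3721 + 0.1681 + 0.5476 + 0.3364 = 1.4242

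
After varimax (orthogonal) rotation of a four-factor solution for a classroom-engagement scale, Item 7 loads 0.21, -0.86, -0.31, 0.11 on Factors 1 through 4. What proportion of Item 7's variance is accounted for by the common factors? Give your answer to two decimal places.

h² = 0.21² + (-0.86)² + (-0.31)² + 0.11² = 0.0441 + 0.7396 + 0.0961 + 0.0121 = 0.8919

0.89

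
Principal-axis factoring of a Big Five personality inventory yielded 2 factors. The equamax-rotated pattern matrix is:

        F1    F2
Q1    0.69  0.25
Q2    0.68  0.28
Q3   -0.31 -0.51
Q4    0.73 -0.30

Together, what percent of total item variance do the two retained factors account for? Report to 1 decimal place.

51.5%

SS loadings by factor: 1.5675, 0.4910; total = 2.0585.
Total variance with 4 standardized items is 4, so the solution explains 2.0585/4 = 0.5146 = 51.46%.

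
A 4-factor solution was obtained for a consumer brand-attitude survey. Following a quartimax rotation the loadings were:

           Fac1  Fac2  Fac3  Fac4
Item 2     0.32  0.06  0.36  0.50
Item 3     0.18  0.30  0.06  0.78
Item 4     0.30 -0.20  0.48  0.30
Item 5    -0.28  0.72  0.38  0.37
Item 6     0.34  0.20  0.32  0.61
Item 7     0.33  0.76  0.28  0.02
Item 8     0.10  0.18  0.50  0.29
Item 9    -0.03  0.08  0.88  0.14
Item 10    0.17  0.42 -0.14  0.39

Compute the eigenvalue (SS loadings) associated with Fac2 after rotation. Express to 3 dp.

1.485

SS loadings for Fac2 = 0.06² + 0.30² + (-0.20)² + 0.72² + 0.20² + 0.76² + 0.18² + 0.08² + 0.42² = 0.0036 + 0.0900 + 0.0400 + 0.5184 + 0.0400 + 0.5776 + 0.0324 + 0.0064 + 0.1764 = 1.4848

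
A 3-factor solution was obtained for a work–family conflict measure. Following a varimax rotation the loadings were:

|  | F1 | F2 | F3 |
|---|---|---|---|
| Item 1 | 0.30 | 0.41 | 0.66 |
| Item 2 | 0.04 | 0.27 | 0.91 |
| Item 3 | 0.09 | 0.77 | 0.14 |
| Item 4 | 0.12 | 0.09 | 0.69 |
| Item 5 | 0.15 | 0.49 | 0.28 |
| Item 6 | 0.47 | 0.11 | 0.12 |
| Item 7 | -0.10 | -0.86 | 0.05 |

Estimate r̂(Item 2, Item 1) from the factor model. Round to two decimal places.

r̂ = Σ λ_i·λ_j across factors = (0.04)(0.30) + (0.27)(0.41) + (0.91)(0.66)
  = +0.0120 +0.1107 +0.6006 = 0.7233

0.72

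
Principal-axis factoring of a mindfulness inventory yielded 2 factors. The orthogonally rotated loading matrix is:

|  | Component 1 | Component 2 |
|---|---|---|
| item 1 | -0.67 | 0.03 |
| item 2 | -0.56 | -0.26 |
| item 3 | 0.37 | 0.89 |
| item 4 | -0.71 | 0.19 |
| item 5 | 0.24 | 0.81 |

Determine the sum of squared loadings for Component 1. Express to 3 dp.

SS loadings for Component 1 = (-0.67)² + (-0.56)² + 0.37² + (-0.71)² + 0.24² = 0.4489 + 0.3136 + 0.1369 + 0.5041 + 0.0576 = 1.4611

1.461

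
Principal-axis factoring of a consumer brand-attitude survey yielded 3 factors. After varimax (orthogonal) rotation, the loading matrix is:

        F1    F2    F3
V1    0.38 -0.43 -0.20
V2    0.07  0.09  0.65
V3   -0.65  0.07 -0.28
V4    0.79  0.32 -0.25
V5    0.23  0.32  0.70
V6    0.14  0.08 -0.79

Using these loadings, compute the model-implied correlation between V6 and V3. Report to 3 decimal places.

0.136

r̂ = Σ λ_i·λ_j across factors = (0.14)(-0.65) + (0.08)(0.07) + (-0.79)(-0.28)
  = -0.0910 +0.0056 +0.2212 = 0.1358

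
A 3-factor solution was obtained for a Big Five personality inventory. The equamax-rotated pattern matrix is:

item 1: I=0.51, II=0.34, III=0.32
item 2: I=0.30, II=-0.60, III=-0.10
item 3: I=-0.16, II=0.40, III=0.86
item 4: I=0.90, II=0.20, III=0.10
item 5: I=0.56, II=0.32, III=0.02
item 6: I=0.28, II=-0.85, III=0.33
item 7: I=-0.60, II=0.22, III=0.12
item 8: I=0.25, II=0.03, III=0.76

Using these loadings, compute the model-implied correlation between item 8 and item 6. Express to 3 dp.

r̂ = Σ λ_i·λ_j across factors = (0.25)(0.28) + (0.03)(-0.85) + (0.76)(0.33)
  = +0.0700 -0.0255 +0.2508 = 0.2953

0.295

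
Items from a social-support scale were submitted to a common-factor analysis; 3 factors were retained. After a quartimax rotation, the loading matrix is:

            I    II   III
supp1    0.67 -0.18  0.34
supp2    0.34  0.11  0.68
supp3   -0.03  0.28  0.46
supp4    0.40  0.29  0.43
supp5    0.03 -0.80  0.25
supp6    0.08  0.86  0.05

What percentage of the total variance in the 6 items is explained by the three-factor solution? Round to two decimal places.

SS loadings by factor: 0.7327, 1.5866, 1.0395; total = 3.3588.
Total variance with 6 standardized items is 6, so the solution explains 3.3588/6 = 0.5598 = 55.98%.

55.98%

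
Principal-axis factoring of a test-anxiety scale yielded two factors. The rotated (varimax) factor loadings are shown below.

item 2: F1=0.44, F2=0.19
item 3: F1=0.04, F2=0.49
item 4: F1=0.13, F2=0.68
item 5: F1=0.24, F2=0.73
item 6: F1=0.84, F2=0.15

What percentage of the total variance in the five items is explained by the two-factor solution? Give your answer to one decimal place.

SS loadings by factor: 0.9753, 1.2940; total = 2.2693.
Total variance with 5 standardized items is 5, so the solution explains 2.2693/5 = 0.4539 = 45.39%.

45.4%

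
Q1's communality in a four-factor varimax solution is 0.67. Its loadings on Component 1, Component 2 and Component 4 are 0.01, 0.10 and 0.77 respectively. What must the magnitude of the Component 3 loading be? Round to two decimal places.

Under orthogonal rotation h² = Σλ², so λ_Component 3² = h² − (0.6030) = 0.67 − 0.6030 = 0.0670.
|λ| = √0.0670 = 0.2588.

0.26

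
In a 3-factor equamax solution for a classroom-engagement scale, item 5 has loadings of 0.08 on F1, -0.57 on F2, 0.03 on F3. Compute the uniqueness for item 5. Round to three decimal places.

0.668

h² = 0.08² + (-0.57)² + 0.03² = 0.0064 + 0.3249 + 0.0009 = 0.3322
Uniqueness u² = 1 − h² = 1 − 0.3322 = 0.6678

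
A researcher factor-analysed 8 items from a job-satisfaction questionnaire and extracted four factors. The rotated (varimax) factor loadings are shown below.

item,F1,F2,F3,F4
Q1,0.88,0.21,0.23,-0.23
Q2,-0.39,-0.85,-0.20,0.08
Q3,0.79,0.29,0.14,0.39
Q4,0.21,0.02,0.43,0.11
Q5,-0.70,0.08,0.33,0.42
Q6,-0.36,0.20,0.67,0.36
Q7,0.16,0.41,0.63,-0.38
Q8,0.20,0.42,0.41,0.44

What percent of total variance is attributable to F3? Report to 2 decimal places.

17.75%

SS loadings for F3 = 0.23² + (-0.20)² + 0.14² + 0.43² + 0.33² + 0.67² + 0.63² + 0.41² = 1.4202
With 8 standardized items, total variance = 8. Proportion = 1.4202/8 = 0.1775 → 17.75%.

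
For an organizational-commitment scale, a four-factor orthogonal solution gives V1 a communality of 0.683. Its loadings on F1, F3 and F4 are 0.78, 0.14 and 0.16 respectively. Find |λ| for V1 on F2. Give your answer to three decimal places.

0.171

Under orthogonal rotation h² = Σλ², so λ_F2² = h² − (0.6536) = 0.683 − 0.6536 = 0.0294.
|λ| = √0.0294 = 0.1715.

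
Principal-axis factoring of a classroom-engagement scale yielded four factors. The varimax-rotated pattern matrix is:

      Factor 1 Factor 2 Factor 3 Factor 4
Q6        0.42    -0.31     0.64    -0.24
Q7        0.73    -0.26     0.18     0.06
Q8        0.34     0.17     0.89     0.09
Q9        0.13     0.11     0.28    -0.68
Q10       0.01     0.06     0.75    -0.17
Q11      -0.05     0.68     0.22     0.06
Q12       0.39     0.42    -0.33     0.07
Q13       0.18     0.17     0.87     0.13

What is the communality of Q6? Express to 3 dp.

0.740

h² = 0.42² + (-0.31)² + 0.64² + (-0.24)² = 0.1764 + 0.0961 + 0.4096 + 0.0576 = 0.7397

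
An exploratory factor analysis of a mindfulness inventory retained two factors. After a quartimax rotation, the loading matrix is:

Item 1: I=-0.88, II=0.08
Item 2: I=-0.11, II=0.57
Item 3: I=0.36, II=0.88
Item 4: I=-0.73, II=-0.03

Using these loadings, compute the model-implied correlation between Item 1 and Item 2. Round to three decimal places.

r̂ = Σ λ_i·λ_j across factors = (-0.88)(-0.11) + (0.08)(0.57)
  = +0.0968 +0.0456 = 0.1424

0.142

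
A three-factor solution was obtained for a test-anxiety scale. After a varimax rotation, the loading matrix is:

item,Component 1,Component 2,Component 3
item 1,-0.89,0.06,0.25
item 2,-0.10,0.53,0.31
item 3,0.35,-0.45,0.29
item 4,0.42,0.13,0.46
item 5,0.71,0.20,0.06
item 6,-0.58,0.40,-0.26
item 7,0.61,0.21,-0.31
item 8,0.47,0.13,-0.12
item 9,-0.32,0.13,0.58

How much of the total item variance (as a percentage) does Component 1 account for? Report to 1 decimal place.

29.3%

SS loadings for Component 1 = (-0.89)² + (-0.10)² + 0.35² + 0.42² + 0.71² + (-0.58)² + 0.61² + 0.47² + (-0.32)² = 2.6369
With 9 standardized items, total variance = 9. Proportion = 2.6369/9 = 0.2930 → 29.30%.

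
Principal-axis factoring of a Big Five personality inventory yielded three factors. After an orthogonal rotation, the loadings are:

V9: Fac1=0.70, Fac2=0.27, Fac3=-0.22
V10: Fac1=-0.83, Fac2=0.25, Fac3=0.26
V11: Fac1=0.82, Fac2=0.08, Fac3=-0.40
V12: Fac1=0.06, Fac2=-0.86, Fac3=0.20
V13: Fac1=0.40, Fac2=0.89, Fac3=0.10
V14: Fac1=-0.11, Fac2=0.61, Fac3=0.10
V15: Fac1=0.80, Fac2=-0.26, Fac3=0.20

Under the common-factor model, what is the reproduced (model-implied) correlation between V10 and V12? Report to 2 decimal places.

-0.21

r̂ = Σ λ_i·λ_j across factors = (-0.83)(0.06) + (0.25)(-0.86) + (0.26)(0.20)
  = -0.0498 -0.2150 +0.0520 = -0.2128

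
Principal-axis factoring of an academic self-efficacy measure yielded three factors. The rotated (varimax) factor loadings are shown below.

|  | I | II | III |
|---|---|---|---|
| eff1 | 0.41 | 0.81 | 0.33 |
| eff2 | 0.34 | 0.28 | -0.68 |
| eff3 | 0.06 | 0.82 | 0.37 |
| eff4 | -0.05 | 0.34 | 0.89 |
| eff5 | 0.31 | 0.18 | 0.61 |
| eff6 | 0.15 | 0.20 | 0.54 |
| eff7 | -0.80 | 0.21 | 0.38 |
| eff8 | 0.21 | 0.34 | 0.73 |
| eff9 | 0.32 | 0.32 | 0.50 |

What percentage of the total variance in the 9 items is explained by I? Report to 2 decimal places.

13.28%

SS loadings for I = 0.41² + 0.34² + 0.06² + (-0.05)² + 0.31² + 0.15² + (-0.80)² + 0.21² + 0.32² = 1.1949
With 9 standardized items, total variance = 9. Proportion = 1.1949/9 = 0.1328 → 13.28%.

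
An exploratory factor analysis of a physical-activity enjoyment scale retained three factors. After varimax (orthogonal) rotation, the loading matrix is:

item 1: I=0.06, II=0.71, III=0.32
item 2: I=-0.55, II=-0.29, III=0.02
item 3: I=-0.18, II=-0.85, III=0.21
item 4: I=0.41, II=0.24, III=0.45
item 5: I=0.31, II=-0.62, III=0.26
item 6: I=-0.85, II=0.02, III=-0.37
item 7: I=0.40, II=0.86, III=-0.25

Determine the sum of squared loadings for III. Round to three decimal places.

SS loadings for III = 0.32² + 0.02² + 0.21² + 0.45² + 0.26² + (-0.37)² + (-0.25)² = 0.1024 + 0.0004 + 0.0441 + 0.2025 + 0.0676 + 0.1369 + 0.0625 = 0.6164

0.616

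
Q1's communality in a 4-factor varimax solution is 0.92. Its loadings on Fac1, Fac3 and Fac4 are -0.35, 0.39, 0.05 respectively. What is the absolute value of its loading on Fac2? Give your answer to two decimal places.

Under orthogonal rotation h² = Σλ², so λ_Fac2² = h² − (0.2771) = 0.92 − 0.2771 = 0.6429.
|λ| = √0.6429 = 0.8018.

0.80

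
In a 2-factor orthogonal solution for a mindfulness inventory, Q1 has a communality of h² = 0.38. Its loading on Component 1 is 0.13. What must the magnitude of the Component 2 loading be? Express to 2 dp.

Under orthogonal rotation h² = Σλ², so λ_Component 2² = h² − (0.0169) = 0.38 − 0.0169 = 0.3631.
|λ| = √0.3631 = 0.6026.

0.60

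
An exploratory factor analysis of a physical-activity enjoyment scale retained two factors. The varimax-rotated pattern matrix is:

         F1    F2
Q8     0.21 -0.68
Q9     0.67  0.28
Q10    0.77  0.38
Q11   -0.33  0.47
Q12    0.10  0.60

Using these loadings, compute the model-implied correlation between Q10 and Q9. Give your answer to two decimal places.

0.62

r̂ = Σ λ_i·λ_j across factors = (0.77)(0.67) + (0.38)(0.28)
  = +0.5159 +0.1064 = 0.6223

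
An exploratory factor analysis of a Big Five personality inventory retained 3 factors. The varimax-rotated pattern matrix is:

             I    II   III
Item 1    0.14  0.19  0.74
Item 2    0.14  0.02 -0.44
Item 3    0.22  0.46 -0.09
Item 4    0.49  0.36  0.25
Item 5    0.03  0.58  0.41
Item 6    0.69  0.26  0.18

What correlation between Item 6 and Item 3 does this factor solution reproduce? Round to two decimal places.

0.26

r̂ = Σ λ_i·λ_j across factors = (0.69)(0.22) + (0.26)(0.46) + (0.18)(-0.09)
  = +0.1518 +0.1196 -0.0162 = 0.2552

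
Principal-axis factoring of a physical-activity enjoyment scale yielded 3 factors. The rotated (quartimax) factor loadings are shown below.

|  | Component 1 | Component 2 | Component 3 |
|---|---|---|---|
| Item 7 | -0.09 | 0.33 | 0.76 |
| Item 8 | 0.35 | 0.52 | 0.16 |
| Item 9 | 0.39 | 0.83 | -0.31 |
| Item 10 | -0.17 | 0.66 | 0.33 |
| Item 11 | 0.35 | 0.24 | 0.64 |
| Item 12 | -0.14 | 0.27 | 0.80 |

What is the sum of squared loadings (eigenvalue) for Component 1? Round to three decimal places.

0.454

SS loadings for Component 1 = (-0.09)² + 0.35² + 0.39² + (-0.17)² + 0.35² + (-0.14)² = 0.0081 + 0.1225 + 0.1521 + 0.0289 + 0.1225 + 0.0196 = 0.4537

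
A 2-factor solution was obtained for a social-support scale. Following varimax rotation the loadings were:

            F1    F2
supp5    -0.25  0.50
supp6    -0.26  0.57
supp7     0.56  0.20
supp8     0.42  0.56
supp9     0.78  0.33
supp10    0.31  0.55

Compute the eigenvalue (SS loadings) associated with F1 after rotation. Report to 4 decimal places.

SS loadings for F1 = (-0.25)² + (-0.26)² + 0.56² + 0.42² + 0.78² + 0.31² = 0.0625 + 0.0676 + 0.3136 + 0.1764 + 0.6084 + 0.0961 = 1.3246

1.3246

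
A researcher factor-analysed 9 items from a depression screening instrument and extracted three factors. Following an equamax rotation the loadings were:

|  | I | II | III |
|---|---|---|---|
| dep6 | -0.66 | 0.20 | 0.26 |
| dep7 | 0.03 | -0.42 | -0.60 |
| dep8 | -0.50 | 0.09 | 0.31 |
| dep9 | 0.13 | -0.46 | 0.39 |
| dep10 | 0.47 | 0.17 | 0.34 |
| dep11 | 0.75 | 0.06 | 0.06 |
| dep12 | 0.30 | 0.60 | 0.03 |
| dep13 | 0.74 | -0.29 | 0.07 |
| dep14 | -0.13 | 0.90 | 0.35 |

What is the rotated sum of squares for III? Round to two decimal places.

SS loadings for III = 0.26² + (-0.60)² + 0.31² + 0.39² + 0.34² + 0.06² + 0.03² + 0.07² + 0.35² = 0.0676 + 0.3600 + 0.0961 + 0.1521 + 0.1156 + 0.0036 + 0.0009 + 0.0049 + 0.1225 = 0.9233

0.92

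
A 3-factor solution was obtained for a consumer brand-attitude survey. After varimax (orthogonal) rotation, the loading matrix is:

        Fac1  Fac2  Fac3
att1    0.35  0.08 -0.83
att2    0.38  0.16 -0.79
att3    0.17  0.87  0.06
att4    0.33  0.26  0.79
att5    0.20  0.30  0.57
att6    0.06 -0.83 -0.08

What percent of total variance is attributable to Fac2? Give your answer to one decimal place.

27.3%

SS loadings for Fac2 = 0.08² + 0.16² + 0.87² + 0.26² + 0.30² + (-0.83)² = 1.6354
With 6 standardized items, total variance = 6. Proportion = 1.6354/6 = 0.2726 → 27.26%.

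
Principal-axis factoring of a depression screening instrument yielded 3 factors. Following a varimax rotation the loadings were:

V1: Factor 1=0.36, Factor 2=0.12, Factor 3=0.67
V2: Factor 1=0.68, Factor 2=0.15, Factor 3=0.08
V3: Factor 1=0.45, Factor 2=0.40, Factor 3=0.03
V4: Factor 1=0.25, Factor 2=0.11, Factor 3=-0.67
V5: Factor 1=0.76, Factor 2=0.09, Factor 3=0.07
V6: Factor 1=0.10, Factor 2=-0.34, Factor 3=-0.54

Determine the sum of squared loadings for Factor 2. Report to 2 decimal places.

SS loadings for Factor 2 = 0.12² + 0.15² + 0.40² + 0.11² + 0.09² + (-0.34)² = 0.0144 + 0.0225 + 0.1600 + 0.0121 + 0.0081 + 0.1156 = 0.3327

0.33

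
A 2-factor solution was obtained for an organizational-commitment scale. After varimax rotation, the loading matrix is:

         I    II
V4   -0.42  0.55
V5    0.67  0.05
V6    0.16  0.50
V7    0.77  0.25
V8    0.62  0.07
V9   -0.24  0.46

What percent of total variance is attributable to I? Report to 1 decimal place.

SS loadings for I = (-0.42)² + 0.67² + 0.16² + 0.77² + 0.62² + (-0.24)² = 1.6858
With 6 standardized items, total variance = 6. Proportion = 1.6858/6 = 0.2810 → 28.10%.

28.1%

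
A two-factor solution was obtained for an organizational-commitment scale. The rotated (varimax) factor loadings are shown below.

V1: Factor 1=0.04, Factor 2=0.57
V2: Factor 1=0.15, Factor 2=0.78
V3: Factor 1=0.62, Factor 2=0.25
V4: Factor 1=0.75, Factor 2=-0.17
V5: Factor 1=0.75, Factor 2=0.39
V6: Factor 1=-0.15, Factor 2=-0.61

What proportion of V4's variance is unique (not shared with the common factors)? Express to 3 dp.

h² = 0.75² + (-0.17)² = 0.5625 + 0.0289 = 0.5914
Uniqueness u² = 1 − h² = 1 − 0.5914 = 0.4086

0.409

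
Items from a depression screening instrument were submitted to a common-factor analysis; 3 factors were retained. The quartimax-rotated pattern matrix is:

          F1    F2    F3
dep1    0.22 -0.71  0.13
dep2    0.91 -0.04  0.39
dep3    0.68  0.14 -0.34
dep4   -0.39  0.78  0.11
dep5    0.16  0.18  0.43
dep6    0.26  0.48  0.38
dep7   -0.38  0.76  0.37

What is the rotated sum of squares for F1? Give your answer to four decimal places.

1.7286

SS loadings for F1 = 0.22² + 0.91² + 0.68² + (-0.39)² + 0.16² + 0.26² + (-0.38)² = 0.0484 + 0.8281 + 0.4624 + 0.1521 + 0.0256 + 0.0676 + 0.1444 = 1.7286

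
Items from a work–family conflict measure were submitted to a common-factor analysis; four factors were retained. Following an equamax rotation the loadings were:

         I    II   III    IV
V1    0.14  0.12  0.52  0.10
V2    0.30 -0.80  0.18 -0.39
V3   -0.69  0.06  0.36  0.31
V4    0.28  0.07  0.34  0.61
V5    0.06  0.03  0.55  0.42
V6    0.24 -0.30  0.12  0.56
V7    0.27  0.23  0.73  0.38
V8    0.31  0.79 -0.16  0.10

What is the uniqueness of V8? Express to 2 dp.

h² = 0.31² + 0.79² + (-0.16)² + 0.10² = 0.0961 + 0.6241 + 0.0256 + 0.0100 = 0.7558
Uniqueness u² = 1 − h² = 1 − 0.7558 = 0.2442

0.24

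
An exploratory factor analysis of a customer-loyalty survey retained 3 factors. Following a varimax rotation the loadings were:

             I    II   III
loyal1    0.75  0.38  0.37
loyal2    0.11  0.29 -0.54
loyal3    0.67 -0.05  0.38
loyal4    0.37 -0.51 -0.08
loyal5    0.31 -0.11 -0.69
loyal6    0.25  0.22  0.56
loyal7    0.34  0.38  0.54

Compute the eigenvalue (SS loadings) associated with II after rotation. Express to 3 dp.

0.696

SS loadings for II = 0.38² + 0.29² + (-0.05)² + (-0.51)² + (-0.11)² + 0.22² + 0.38² = 0.1444 + 0.0841 + 0.0025 + 0.2601 + 0.0121 + 0.0484 + 0.1444 = 0.6960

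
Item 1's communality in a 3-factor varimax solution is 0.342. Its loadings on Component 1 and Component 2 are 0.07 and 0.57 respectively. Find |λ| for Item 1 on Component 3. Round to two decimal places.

Under orthogonal rotation h² = Σλ², so λ_Component 3² = h² − (0.3298) = 0.342 − 0.3298 = 0.0122.
|λ| = √0.0122 = 0.1105.

0.11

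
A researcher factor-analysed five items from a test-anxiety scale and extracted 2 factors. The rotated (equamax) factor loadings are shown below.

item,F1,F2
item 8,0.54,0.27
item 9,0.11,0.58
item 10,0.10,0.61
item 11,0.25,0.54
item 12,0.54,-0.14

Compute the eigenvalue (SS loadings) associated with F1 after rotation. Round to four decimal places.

SS loadings for F1 = 0.54² + 0.11² + 0.10² + 0.25² + 0.54² = 0.2916 + 0.0121 + 0.0100 + 0.0625 + 0.2916 = 0.6678

0.6678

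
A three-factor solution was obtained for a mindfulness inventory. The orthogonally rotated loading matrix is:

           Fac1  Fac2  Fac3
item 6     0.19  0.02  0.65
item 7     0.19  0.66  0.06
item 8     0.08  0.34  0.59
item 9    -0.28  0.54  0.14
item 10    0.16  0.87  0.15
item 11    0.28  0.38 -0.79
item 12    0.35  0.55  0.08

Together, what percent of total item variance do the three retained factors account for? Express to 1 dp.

55.4%

Communalities: 0.4590, 0.4753, 0.4701, 0.3896, 0.8050, 0.8469, 0.4314; Σh² = 3.8773.
Total variance with 7 standardized items is 7, so the solution explains 3.8773/7 = 0.5539 = 55.39%.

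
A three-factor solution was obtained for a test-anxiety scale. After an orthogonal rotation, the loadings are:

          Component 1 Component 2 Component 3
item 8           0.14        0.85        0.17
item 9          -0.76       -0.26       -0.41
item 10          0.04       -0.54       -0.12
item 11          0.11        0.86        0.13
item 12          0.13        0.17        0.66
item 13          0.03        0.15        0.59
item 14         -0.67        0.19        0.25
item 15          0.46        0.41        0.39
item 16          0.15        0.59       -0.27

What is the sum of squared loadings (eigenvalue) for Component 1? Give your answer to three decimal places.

SS loadings for Component 1 = 0.14² + (-0.76)² + 0.04² + 0.11² + 0.13² + 0.03² + (-0.67)² + 0.46² + 0.15² = 0.0196 + 0.5776 + 0.0016 + 0.0121 + 0.0169 + 0.0009 + 0.4489 + 0.2116 + 0.0225 = 1.3117

1.312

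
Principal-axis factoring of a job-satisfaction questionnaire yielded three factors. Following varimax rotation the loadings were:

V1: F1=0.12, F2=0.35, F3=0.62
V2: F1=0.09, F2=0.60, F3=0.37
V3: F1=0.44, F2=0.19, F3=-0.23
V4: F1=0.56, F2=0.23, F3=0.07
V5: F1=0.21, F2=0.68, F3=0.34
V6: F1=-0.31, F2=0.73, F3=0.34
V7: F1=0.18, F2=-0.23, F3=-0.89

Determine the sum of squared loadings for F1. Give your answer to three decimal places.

SS loadings for F1 = 0.12² + 0.09² + 0.44² + 0.56² + 0.21² + (-0.31)² + 0.18² = 0.0144 + 0.0081 + 0.1936 + 0.3136 + 0.0441 + 0.0961 + 0.0324 = 0.7023

0.702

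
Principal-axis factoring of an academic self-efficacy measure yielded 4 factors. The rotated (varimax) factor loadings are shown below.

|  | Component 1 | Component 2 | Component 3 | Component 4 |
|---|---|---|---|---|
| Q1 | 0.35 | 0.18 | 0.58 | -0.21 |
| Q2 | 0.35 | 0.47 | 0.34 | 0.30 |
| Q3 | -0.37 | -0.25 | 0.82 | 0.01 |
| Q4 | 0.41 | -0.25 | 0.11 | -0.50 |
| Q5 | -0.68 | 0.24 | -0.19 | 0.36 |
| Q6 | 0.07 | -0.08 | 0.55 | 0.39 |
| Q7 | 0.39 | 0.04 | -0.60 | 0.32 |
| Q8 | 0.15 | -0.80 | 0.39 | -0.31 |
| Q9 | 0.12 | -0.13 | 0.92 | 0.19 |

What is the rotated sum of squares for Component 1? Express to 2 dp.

1.21

SS loadings for Component 1 = 0.35² + 0.35² + (-0.37)² + 0.41² + (-0.68)² + 0.07² + 0.39² + 0.15² + 0.12² = 0.1225 + 0.1225 + 0.1369 + 0.1681 + 0.4624 + 0.0049 + 0.1521 + 0.0225 + 0.0144 = 1.2063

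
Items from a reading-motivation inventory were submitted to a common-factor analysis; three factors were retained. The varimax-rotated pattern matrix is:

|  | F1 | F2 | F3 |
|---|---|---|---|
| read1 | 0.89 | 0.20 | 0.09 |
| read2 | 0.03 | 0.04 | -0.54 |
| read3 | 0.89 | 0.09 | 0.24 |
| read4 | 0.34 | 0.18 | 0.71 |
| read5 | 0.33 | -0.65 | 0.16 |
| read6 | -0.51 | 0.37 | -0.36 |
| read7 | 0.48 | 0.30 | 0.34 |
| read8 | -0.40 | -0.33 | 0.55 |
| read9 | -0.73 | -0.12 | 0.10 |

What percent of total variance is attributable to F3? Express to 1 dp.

SS loadings for F3 = 0.09² + (-0.54)² + 0.24² + 0.71² + 0.16² + (-0.36)² + 0.34² + 0.55² + 0.10² = 1.4447
With 9 standardized items, total variance = 9. Proportion = 1.4447/9 = 0.1605 → 16.05%.

16.1%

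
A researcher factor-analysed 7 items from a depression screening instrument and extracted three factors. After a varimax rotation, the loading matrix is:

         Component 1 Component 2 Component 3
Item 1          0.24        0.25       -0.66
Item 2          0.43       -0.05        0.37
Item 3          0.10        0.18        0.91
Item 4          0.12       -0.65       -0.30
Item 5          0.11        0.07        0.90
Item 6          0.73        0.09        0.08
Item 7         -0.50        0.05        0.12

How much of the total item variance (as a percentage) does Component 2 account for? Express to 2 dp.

SS loadings for Component 2 = 0.25² + (-0.05)² + 0.18² + (-0.65)² + 0.07² + 0.09² + 0.05² = 0.5354
With 7 standardized items, total variance = 7. Proportion = 0.5354/7 = 0.0765 → 7.65%.

7.65%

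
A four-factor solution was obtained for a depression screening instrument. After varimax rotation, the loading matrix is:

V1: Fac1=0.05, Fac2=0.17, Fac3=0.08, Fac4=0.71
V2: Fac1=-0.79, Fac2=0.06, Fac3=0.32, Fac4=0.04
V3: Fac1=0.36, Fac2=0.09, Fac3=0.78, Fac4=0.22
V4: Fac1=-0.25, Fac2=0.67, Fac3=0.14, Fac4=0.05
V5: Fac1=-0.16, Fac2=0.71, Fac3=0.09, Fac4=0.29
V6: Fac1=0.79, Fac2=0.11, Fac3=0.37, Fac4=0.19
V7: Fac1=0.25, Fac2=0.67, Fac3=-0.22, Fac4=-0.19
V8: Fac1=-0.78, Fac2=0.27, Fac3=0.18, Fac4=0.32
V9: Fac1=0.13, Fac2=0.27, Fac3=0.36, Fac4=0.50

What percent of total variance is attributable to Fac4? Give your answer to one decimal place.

11.8%

SS loadings for Fac4 = 0.71² + 0.04² + 0.22² + 0.05² + 0.29² + 0.19² + (-0.19)² + 0.32² + 0.50² = 1.0653
With 9 standardized items, total variance = 9. Proportion = 1.0653/9 = 0.1184 → 11.84%.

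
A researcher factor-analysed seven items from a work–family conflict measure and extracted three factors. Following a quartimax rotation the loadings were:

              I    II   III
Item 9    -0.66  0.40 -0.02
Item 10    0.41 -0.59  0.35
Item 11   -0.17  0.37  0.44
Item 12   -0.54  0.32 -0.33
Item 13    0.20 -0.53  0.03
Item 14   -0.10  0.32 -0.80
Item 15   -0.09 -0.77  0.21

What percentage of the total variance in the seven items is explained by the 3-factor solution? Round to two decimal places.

54.52%

SS loadings by factor: 0.9823, 1.7236, 1.1104; total = 3.8163.
Total variance with 7 standardized items is 7, so the solution explains 3.8163/7 = 0.5452 = 54.52%.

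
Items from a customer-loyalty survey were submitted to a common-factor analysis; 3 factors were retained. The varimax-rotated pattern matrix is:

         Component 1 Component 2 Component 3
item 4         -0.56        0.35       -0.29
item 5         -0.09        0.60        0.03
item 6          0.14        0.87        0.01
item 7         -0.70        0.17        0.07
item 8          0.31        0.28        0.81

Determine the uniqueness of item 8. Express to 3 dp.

h² = 0.31² + 0.28² + 0.81² = 0.0961 + 0.0784 + 0.6561 = 0.8306
Uniqueness u² = 1 − h² = 1 − 0.8306 = 0.1694

0.169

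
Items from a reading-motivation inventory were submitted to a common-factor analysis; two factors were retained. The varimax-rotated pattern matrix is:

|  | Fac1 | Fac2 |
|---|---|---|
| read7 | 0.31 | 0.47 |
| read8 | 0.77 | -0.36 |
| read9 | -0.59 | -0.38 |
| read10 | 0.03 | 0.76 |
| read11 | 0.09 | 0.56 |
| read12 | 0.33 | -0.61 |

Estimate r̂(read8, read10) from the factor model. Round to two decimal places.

-0.25

r̂ = Σ λ_i·λ_j across factors = (0.77)(0.03) + (-0.36)(0.76)
  = +0.0231 -0.2736 = -0.2505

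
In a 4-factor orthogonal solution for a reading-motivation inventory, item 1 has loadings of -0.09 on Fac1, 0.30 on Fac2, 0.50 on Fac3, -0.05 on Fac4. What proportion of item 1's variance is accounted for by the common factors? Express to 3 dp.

h² = (-0.09)² + 0.30² + 0.50² + (-0.05)² = 0.0081 + 0.0900 + 0.2500 + 0.0025 = 0.3506

0.351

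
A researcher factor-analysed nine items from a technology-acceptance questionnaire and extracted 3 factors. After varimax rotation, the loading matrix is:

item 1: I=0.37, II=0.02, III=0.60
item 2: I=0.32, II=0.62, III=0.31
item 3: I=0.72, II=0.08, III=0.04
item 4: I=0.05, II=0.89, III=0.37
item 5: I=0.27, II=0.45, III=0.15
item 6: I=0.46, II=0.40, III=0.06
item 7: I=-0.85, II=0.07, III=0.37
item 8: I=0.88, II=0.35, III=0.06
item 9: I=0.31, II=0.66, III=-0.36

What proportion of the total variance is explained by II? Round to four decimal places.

0.2343

SS loadings for II = 0.02² + 0.62² + 0.08² + 0.89² + 0.45² + 0.40² + 0.07² + 0.35² + 0.66² = 2.1088
Proportion of variance = 2.1088 / 9 = 0.2343.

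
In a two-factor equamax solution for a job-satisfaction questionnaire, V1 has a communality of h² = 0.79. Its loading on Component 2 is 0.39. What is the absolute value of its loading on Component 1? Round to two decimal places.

0.80

Under orthogonal rotation h² = Σλ², so λ_Component 1² = h² − (0.1521) = 0.79 − 0.1521 = 0.6379.
|λ| = √0.6379 = 0.7987.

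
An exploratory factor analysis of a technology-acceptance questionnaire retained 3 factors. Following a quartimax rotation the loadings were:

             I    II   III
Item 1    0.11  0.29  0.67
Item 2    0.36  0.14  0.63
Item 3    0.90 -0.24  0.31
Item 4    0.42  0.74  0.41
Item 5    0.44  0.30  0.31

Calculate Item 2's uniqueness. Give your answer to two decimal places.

h² = 0.36² + 0.14² + 0.63² = 0.1296 + 0.0196 + 0.3969 = 0.5461
Uniqueness u² = 1 − h² = 1 − 0.5461 = 0.4539

0.45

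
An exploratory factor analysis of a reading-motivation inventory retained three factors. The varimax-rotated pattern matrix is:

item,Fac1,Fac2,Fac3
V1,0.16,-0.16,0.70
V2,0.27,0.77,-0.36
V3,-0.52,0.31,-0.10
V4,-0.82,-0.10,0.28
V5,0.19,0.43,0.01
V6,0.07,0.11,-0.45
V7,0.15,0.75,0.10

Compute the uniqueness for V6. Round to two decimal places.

0.78

h² = 0.07² + 0.11² + (-0.45)² = 0.0049 + 0.0121 + 0.2025 = 0.2195
Uniqueness u² = 1 − h² = 1 − 0.2195 = 0.7805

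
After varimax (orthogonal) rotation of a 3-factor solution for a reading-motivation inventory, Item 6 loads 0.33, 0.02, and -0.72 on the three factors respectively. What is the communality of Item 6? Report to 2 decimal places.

h² = 0.33² + 0.02² + (-0.72)² = 0.1089 + 0.0004 + 0.5184 = 0.6277

0.63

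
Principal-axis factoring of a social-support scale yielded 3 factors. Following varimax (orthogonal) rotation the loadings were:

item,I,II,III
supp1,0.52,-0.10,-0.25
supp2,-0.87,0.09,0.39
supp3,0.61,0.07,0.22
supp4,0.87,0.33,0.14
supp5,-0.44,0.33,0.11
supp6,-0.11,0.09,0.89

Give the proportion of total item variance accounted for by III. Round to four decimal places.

0.1811

SS loadings for III = (-0.25)² + 0.39² + 0.22² + 0.14² + 0.11² + 0.89² = 1.0868
Proportion of variance = 1.0868 / 6 = 0.1811.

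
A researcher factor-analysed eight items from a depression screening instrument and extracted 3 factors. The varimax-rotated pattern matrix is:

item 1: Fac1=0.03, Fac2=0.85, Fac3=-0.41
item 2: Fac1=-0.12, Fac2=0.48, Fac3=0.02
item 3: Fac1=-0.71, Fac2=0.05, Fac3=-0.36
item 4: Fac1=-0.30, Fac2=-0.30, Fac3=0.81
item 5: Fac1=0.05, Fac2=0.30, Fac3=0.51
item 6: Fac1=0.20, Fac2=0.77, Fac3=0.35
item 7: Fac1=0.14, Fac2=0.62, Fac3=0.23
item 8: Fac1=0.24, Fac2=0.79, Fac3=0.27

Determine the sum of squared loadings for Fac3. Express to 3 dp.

SS loadings for Fac3 = (-0.41)² + 0.02² + (-0.36)² + 0.81² + 0.51² + 0.35² + 0.23² + 0.27² = 0.1681 + 0.0004 + 0.1296 + 0.6561 + 0.2601 + 0.1225 + 0.0529 + 0.0729 = 1.4626

1.463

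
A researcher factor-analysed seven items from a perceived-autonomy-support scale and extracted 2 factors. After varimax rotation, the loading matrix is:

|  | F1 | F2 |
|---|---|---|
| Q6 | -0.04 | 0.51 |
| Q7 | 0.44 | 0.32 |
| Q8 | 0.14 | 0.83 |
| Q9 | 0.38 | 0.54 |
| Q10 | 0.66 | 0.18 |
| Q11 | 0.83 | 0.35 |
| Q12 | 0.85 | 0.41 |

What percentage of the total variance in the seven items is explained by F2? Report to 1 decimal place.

23.8%

SS loadings for F2 = 0.51² + 0.32² + 0.83² + 0.54² + 0.18² + 0.35² + 0.41² = 1.6660
With 7 standardized items, total variance = 7. Proportion = 1.6660/7 = 0.2380 → 23.80%.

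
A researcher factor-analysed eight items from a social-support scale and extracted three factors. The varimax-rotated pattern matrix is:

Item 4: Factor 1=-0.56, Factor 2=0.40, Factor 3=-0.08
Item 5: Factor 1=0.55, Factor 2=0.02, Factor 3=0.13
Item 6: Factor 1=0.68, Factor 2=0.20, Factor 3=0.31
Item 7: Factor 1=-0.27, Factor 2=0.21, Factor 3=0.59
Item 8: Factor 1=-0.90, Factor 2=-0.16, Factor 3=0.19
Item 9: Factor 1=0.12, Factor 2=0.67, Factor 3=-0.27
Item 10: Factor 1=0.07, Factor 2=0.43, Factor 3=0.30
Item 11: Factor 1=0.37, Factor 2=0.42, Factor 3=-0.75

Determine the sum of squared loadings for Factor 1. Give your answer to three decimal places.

SS loadings for Factor 1 = (-0.56)² + 0.55² + 0.68² + (-0.27)² + (-0.90)² + 0.12² + 0.07² + 0.37² = 0.3136 + 0.3025 + 0.4624 + 0.0729 + 0.8100 + 0.0144 + 0.0049 + 0.1369 = 2.1176

2.118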